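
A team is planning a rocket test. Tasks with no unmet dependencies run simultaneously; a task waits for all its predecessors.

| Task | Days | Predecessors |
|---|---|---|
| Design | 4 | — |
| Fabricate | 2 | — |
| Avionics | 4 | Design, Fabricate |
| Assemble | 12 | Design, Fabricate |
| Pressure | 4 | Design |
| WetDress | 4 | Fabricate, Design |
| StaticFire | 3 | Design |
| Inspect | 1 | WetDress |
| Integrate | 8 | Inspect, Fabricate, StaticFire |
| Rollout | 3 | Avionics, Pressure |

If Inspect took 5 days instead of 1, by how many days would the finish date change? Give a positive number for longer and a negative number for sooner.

As given, the longest chain is Design→WetDress→Inspect→Integrate = 4+4+1+8 = 17, so the finish is 17 days.
Inspect is on the critical path; changing it to 5 makes that path 21 days.
That remains the longest chain; total 21 days.
Change in finish: 21 − 17 = +4 days.

4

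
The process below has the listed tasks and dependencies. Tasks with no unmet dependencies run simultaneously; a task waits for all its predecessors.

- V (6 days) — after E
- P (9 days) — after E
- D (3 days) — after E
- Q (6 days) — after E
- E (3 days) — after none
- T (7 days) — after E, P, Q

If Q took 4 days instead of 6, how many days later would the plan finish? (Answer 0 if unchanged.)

Critical path before the change: E→P→T = 3+9+7 = 19 giving 19 days.
Q has 3 days of float (longest path through it is 16).
That remains the longest chain; total 19 days.
Change in finish: 19 − 19 = +0 days.

0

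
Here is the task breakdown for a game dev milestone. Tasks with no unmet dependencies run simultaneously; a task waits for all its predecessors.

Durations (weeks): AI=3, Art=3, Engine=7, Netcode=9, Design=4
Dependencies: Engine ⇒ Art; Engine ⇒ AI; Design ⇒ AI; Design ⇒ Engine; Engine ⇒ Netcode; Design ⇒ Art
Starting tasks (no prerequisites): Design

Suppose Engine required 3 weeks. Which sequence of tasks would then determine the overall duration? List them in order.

Design, Engine, Netcode

Baseline: Design→Engine→Netcode = 4+7+9 = 20 → 20 weeks.
Engine is on the critical path; changing it to 3 makes that path 16 weeks.
No other chain overtakes it, so the finish is 16 weeks.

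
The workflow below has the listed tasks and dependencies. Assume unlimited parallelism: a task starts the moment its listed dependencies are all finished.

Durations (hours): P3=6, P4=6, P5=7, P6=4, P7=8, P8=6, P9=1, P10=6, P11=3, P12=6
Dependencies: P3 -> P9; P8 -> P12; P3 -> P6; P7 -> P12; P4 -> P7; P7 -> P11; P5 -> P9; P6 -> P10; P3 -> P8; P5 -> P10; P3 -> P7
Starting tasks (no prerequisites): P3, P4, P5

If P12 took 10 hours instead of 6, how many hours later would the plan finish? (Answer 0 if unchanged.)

4

Critical path before the change: P3→P7→P12 = 6+8+6 = 20 giving 20 hours.
P12 lies on that path, so at 10 hours the path becomes 24 hours.
The critical path is still P3→P7→P12; finish is now 24 hours.
Change in finish: 24 − 20 = +4 hours.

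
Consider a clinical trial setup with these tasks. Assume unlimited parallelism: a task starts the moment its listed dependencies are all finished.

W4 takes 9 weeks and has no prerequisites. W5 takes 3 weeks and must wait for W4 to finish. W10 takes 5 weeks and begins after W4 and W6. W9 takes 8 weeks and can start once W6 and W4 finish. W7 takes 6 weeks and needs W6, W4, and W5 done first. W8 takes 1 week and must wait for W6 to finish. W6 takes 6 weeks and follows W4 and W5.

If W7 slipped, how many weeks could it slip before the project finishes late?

Critical path: W4→W5→W6→W9 = 9+3+6+8 = 26, so the finish is 26 weeks.
Longest path through W7: 24 weeks (earliest finish 24, latest finish 26).
So W7 can slip 26 − 24 = 2 weeks.

2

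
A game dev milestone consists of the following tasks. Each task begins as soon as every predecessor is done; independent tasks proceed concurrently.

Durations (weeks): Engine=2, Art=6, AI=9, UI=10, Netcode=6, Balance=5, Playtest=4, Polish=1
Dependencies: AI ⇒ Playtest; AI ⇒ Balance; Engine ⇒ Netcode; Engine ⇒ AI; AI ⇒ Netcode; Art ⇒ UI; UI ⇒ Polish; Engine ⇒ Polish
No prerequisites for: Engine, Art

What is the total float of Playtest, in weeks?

Engine→AI→Netcode = 2+9+6 = 17 sets the makespan at 17 weeks.
Playtest finishes as early as 15 and must finish by 17.
Slack of Playtest = 13 − 11 = 2 weeks.

2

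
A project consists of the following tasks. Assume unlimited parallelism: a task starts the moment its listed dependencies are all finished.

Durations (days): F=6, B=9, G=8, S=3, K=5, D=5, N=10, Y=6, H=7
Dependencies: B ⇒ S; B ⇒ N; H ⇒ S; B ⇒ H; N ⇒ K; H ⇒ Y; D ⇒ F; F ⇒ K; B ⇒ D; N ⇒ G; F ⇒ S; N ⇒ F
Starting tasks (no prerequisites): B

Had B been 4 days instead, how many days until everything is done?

Baseline: B→N→F→K = 9+10+6+5 = 30 → 30 days.
B is on the critical path; changing it to 4 makes that path 25 days.
The critical path is still B→N→F→K; finish is now 25 days.

25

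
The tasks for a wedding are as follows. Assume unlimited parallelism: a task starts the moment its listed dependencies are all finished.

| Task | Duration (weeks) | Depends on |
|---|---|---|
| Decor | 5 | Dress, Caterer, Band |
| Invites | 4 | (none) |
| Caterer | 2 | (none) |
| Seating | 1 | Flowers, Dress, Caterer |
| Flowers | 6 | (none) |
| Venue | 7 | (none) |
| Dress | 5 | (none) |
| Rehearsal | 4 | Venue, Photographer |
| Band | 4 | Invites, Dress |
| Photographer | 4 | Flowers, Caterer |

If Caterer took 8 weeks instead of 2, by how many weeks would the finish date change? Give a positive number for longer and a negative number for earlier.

Critical path before the change: Dress→Band→Decor = 5+4+5 = 14 giving 14 weeks.
Caterer is off the critical path — its longest chain is 10 weeks, giving 4 of slack.
New critical path: Caterer→Photographer→Rehearsal = 8+4+4 = 16 ⇒ 16 weeks.
Change in finish: 16 − 14 = +2 weeks.

2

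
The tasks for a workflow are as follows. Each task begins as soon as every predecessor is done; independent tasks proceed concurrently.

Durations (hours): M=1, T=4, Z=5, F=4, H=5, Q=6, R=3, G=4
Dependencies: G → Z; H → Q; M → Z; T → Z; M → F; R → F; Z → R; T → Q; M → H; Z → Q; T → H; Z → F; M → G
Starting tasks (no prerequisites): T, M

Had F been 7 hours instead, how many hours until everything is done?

Actual critical path: M→G→Z→R→F = 1+4+5+3+4 = 17 ⇒ 17 hours.
Since F is critical, the +3 change carries straight to that chain (now 20 hours).
That remains the longest chain; total 20 hours.

20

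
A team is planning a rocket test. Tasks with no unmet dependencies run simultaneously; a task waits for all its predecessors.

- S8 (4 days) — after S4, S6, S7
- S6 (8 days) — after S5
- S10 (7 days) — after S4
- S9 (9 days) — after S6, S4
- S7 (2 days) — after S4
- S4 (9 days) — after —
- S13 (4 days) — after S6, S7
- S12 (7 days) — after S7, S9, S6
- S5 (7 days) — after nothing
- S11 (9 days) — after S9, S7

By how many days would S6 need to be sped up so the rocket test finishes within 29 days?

4

Current finish: 33 days; target: 29.
S6 is on every critical path, so each day cut from S6 cuts the finish by one (this holds down to a finish of 27).
Need 33 − 29 = 4 days off S6 → S6 becomes 4 days, finish becomes 29.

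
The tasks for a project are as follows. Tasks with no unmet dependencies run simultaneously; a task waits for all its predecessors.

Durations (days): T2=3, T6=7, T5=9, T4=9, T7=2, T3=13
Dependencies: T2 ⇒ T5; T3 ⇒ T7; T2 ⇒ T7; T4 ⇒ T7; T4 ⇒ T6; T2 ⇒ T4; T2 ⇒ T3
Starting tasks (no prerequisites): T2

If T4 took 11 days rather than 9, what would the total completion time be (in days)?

Baseline: T2→T4→T6 = 3+9+7 = 19 → 19 days.
T4 lies on that path, so at 11 days the path becomes 21 days.
No other chain overtakes it, so the finish is 21 days.

21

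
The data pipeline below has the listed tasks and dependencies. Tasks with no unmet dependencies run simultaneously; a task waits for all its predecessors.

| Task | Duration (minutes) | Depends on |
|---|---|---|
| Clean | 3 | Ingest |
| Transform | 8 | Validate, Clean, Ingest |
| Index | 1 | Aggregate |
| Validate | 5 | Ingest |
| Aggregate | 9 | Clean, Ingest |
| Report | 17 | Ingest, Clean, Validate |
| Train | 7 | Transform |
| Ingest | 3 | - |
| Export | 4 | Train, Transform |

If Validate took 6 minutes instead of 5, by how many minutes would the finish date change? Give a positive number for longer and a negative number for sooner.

Actual critical path: Ingest→Validate→Transform→Train→Export = 3+5+8+7+4 = 27 ⇒ 27 minutes.
Since Validate is critical, the +1 change carries straight to that chain (now 28 minutes).
No other chain overtakes it, so the finish is 28 minutes.
Change in finish: 28 − 27 = +1 minutes.

1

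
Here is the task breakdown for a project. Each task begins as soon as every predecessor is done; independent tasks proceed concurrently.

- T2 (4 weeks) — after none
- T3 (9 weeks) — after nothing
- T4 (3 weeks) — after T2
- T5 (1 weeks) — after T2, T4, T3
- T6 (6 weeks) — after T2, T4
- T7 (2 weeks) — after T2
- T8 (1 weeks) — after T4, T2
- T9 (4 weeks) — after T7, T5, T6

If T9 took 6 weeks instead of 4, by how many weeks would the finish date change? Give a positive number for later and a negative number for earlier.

Actual critical path: T2→T4→T6→T9 = 4+3+6+4 = 17 ⇒ 17 weeks.
Since T9 is critical, the +2 change carries straight to that chain (now 19 weeks).
That remains the longest chain; total 19 weeks.
Change in finish: 19 − 17 = +2 weeks.

2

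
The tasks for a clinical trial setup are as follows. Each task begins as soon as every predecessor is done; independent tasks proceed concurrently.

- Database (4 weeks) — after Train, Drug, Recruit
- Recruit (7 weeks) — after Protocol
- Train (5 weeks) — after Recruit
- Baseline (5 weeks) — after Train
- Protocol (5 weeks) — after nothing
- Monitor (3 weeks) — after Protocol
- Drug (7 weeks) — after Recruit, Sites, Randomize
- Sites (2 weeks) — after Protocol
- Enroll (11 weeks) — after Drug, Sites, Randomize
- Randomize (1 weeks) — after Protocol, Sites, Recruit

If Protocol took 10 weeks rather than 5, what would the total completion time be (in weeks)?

The binding path is Protocol→Recruit→Randomize→Drug→Enroll = 5+7+1+7+11 = 31; finish at 31 weeks.
Protocol lies on that path, so at 10 weeks the path becomes 36 weeks.
The critical path is still Protocol→Recruit→Randomize→Drug→Enroll; finish is now 36 weeks.

36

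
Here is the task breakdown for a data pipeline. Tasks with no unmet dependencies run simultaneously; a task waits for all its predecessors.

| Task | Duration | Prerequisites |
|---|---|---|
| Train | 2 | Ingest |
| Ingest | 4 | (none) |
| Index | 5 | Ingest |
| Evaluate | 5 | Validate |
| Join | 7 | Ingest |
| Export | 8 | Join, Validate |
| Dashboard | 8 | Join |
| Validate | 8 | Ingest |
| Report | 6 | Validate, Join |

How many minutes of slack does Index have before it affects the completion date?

11

Ingest→Validate→Export = 4+8+8 = 20 sets the makespan at 20 minutes.
The longest chain containing Index totals 9 minutes.
So Index can slip 20 − 9 = 11 minutes.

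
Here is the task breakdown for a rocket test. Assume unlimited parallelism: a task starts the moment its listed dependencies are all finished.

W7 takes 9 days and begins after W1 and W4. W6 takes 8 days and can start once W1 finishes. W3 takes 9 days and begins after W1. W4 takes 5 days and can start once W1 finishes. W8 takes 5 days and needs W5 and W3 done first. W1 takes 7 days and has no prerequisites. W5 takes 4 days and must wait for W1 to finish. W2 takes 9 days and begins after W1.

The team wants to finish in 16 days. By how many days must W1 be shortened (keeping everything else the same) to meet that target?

5

Current finish: 21 days; target: 16.
W1 is on every critical path, so each day cut from W1 cuts the finish by one (this holds down to a finish of 15).
Need 21 − 16 = 5 days off W1 → W1 becomes 2 days, finish becomes 16.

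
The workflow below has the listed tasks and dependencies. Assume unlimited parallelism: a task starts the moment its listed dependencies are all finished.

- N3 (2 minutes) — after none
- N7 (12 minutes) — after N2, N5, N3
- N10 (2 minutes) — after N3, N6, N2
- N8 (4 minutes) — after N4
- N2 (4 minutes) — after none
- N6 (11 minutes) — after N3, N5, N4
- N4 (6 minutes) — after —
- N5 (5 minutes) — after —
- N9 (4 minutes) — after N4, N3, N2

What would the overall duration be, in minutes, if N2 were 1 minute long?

As given, the longest chain is N4→N6→N10 = 6+11+2 = 19, so the finish is 19 minutes.
The longest path through N2 is only 16 minutes, so N2 has float 3.
The critical path is still N4→N6→N10; finish is now 19 minutes.

19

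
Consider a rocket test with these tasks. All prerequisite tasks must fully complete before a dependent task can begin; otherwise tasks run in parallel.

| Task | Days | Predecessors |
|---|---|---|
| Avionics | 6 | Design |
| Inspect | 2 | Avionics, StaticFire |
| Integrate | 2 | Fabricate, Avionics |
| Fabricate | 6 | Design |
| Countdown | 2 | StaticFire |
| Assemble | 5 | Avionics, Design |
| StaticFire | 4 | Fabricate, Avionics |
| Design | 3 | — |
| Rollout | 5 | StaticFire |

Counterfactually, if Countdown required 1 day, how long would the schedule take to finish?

As given, the longest chain is Design→Fabricate→StaticFire→Rollout = 3+6+4+5 = 18, so the finish is 18 days.
The longest path through Countdown is only 15 days, so Countdown has float 3.
No other chain overtakes it, so the finish is 18 days.

18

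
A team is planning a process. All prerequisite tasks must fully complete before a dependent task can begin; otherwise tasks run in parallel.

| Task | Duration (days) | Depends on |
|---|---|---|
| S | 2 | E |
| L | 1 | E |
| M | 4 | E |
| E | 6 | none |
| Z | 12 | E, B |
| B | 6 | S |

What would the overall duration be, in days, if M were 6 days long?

As given, the longest chain is E→S→B→Z = 6+2+6+12 = 26, so the finish is 26 days.
M is off the critical path — its longest chain is 10 days, giving 16 of slack.
The critical path is still E→S→B→Z; finish is now 26 days.

26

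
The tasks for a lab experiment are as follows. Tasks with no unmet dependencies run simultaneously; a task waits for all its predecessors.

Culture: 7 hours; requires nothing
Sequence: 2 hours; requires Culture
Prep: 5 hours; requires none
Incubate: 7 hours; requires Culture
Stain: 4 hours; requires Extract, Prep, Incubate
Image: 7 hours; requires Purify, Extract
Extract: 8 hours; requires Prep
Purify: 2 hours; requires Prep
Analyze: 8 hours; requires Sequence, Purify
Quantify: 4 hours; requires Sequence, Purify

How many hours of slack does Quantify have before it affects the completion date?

7

Prep→Extract→Image = 5+8+7 = 20 sets the makespan at 20 hours.
Quantify finishes as early as 13 and must finish by 20.
So Quantify can slip 20 − 13 = 7 hours.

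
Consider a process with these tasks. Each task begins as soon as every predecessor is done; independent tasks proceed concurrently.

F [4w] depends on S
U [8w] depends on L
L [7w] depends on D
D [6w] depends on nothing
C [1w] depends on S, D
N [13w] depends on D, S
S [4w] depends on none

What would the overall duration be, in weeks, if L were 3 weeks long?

As given, the longest chain is D→L→U = 6+7+8 = 21, so the finish is 21 weeks.
L lies on that path, so at 3 weeks the path becomes 17 weeks.
Now D→N = 6+13 = 19 is longest, so the finish becomes 19 weeks.

19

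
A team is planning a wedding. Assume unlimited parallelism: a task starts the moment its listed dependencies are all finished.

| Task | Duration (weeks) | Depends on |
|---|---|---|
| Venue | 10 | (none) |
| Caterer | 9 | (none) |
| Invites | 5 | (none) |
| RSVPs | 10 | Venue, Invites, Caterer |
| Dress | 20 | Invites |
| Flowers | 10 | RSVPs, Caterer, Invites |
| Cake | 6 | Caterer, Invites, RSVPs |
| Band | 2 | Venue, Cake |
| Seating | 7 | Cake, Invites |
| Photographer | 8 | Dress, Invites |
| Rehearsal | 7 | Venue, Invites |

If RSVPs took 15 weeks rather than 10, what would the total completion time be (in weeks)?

Baseline: Venue→RSVPs→Cake→Seating = 10+10+6+7 = 33 → 33 weeks.
RSVPs is on the critical path; changing it to 15 makes that path 38 weeks.
The critical path is still Venue→RSVPs→Cake→Seating; finish is now 38 weeks.

38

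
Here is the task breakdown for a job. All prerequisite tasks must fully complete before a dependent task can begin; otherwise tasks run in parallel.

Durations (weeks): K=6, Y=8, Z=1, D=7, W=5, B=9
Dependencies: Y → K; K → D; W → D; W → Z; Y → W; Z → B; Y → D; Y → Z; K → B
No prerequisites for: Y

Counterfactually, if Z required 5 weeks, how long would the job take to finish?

Actual critical path: Y→W→Z→B = 8+5+1+9 = 23 ⇒ 23 weeks.
Since Z is critical, the +4 change carries straight to that chain (now 27 weeks).
The critical path is still Y→W→Z→B; finish is now 27 weeks.

27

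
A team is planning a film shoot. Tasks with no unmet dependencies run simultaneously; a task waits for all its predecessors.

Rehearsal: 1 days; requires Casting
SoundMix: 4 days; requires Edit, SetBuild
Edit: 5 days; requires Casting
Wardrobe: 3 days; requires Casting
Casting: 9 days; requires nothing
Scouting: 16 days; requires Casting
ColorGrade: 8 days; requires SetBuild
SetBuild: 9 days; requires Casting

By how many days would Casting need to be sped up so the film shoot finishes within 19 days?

Current finish: 26 days; target: 19.
Casting is on every critical path, so each day cut from Casting cuts the finish by one (this holds down to a finish of 18).
Need 26 − 19 = 7 days off Casting → Casting becomes 2 days, finish becomes 19.

7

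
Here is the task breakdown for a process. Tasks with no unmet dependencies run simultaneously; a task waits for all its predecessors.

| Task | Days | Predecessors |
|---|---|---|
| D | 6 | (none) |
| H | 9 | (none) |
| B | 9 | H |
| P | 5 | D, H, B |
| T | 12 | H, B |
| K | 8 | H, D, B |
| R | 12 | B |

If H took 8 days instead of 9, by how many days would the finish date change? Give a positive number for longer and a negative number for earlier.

-1

Critical path before the change: H→B→T = 9+9+12 = 30 giving 30 days.
Since H is critical, the -1 change carries straight to that chain (now 29 days).
That remains the longest chain; total 29 days.
Change in finish: 29 − 30 = -1 days.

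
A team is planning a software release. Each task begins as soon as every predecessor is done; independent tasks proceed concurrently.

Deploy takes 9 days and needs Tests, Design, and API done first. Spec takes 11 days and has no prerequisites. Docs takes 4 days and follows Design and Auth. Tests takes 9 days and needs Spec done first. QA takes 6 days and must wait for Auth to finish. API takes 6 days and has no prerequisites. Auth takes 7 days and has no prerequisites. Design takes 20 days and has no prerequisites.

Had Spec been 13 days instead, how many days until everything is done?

31

The binding path is Spec→Tests→Deploy = 11+9+9 = 29; finish at 29 days.
Since Spec is critical, the +2 change carries straight to that chain (now 31 days).
That remains the longest chain; total 31 days.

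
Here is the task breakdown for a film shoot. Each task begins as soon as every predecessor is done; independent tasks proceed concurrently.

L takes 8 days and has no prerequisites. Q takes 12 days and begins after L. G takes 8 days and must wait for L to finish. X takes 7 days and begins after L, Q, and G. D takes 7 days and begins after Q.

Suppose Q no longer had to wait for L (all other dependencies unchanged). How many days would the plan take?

23

With the dependency in place, L→Q→X = 8+12+7 = 27 sets the finish at 27 days.
Without L→Q, Q's earliest start moves from 8 to 0.
The longest chain is now L→G→X = 8+8+7 = 23, so the plan takes 23 days.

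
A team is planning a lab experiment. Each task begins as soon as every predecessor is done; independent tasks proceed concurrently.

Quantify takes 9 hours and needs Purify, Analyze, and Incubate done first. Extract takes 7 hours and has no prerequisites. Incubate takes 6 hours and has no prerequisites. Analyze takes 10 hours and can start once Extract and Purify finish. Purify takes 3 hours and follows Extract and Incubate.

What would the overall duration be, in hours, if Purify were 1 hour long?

27

Baseline: Extract→Purify→Analyze→Quantify = 7+3+10+9 = 29 → 29 hours.
Purify lies on that path, so at 1 hour the path becomes 27 hours.
That remains the longest chain; total 27 hours.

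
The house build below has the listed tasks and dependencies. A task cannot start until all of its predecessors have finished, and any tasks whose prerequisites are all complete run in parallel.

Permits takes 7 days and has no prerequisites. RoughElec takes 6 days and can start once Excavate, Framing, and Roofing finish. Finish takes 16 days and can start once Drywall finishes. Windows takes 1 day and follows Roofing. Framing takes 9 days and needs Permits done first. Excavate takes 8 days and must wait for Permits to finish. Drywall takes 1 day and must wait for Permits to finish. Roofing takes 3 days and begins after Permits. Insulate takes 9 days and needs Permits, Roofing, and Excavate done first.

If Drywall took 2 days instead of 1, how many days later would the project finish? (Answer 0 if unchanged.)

Critical path before the change: Permits→Drywall→Finish = 7+1+16 = 24 giving 24 days.
Drywall lies on that path, so at 2 days the path becomes 25 days.
No other chain overtakes it, so the finish is 25 days.
Change in finish: 25 − 24 = +1 days.

1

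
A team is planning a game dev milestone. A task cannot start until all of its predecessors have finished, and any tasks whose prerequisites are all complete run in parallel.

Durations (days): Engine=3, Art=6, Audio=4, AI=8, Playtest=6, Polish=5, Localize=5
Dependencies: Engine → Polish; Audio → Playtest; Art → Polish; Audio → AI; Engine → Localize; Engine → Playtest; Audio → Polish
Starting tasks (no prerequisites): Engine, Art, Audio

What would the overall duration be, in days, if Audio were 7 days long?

Critical path before the change: Audio→AI = 4+8 = 12 giving 12 days.
Audio is on the critical path; changing it to 7 makes that path 15 days.
No other chain overtakes it, so the finish is 15 days.

15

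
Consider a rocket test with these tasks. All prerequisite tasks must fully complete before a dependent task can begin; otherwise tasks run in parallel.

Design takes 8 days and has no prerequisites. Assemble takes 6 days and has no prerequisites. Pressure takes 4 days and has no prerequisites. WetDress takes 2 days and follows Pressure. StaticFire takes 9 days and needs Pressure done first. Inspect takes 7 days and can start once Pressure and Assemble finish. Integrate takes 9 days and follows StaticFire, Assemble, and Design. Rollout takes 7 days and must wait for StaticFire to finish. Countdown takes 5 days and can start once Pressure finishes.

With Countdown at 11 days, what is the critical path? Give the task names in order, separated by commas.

Pressure, StaticFire, Integrate

Baseline: Pressure→StaticFire→Integrate = 4+9+9 = 22 → 22 days.
Countdown has 13 days of float (longest path through it is 9).
The critical path is still Pressure→StaticFire→Integrate; finish is now 22 days.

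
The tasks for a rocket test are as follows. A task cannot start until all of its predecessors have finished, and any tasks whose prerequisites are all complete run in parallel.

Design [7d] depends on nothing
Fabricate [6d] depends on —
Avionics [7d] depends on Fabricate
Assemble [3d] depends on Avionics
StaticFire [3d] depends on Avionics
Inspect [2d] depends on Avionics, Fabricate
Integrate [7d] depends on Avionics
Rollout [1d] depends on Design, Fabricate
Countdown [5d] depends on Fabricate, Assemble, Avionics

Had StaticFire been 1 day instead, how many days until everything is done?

Baseline: Fabricate→Avionics→Assemble→Countdown = 6+7+3+5 = 21 → 21 days.
StaticFire has 5 days of float (longest path through it is 16).
The critical path is still Fabricate→Avionics→Assemble→Countdown; finish is now 21 days.

21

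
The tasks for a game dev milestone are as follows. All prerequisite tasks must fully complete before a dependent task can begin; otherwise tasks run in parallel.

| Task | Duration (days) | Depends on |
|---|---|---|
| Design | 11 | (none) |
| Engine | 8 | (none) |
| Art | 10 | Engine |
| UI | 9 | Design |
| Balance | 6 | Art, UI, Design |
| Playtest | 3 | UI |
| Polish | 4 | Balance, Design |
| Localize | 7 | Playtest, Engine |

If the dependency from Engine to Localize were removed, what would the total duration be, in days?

With the dependency in place, Design→UI→Balance→Polish = 11+9+6+4 = 30 sets the finish at 30 days.
Dropping Engine→Localize doesn't change Localize's earliest start (23); another predecessor still binds.
The longest chain is now Design→UI→Balance→Polish = 11+9+6+4 = 30, so the plan takes 30 days.

30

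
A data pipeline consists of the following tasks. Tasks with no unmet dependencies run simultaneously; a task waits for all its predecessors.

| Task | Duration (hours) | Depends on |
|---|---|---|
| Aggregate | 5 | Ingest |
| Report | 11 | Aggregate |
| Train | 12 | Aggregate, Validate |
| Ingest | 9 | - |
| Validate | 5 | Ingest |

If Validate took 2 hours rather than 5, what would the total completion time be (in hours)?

26

Actual critical path: Ingest→Validate→Train = 9+5+12 = 26 ⇒ 26 hours.
Validate is on the critical path; changing it to 2 makes that path 23 hours.
The binding chain switches to Ingest→Aggregate→Train = 9+5+12 = 26; finish 26 hours.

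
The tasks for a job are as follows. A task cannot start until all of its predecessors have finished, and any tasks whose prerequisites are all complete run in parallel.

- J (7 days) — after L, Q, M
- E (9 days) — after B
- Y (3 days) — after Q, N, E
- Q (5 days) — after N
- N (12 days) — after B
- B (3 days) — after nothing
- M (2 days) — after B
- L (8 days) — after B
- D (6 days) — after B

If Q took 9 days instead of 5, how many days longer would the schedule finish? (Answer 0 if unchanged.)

As given, the longest chain is B→N→Q→J = 3+12+5+7 = 27, so the finish is 27 days.
Q is on the critical path; changing it to 9 makes that path 31 days.
The critical path is still B→N→Q→J; finish is now 31 days.
Change in finish: 31 − 27 = +4 days.

4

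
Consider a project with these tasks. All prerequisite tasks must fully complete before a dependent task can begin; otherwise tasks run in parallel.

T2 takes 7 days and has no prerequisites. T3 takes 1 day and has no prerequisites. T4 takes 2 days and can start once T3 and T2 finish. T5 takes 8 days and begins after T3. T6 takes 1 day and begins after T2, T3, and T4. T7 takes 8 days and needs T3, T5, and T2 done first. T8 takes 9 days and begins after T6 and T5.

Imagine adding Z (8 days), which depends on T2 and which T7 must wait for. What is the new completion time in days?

23

Originally the job takes 19 days.
With Z inserted, T7 now waits for max(T3, T5, T2, Z).
New critical path: T2→Z→T7 = 7+8+8 = 23 ⇒ 23 days.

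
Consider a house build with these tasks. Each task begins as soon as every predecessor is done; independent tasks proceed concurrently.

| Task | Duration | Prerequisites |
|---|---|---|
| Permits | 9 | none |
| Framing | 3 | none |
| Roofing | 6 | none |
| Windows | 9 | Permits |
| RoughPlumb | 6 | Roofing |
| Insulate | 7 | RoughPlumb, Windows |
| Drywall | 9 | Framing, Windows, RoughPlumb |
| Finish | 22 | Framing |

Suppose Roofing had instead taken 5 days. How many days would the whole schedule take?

27

Actual critical path: Permits→Windows→Drywall = 9+9+9 = 27 ⇒ 27 days.
Roofing is off the critical path — its longest chain is 21 days, giving 6 of slack.
The critical path is still Permits→Windows→Drywall; finish is now 27 days.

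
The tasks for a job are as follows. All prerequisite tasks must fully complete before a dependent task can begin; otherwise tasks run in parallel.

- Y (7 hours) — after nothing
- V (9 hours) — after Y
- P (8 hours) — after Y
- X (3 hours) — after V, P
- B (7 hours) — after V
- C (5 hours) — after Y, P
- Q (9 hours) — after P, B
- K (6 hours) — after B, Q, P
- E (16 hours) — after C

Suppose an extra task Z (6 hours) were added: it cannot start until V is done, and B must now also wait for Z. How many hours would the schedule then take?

44

Originally the schedule takes 38 hours.
With Z inserted, B now waits for max(V, Z).
New critical path: Y→V→Z→B→Q→K = 7+9+6+7+9+6 = 44 ⇒ 44 hours.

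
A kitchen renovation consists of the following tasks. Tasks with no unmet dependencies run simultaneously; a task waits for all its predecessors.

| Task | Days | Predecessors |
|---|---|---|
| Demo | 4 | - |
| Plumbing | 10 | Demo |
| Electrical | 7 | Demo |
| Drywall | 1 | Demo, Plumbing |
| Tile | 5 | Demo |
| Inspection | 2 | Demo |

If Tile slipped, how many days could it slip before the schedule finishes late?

6

Critical path: Demo→Plumbing→Drywall = 4+10+1 = 15, so the finish is 15 days.
Longest path through Tile: 9 days (earliest finish 9, latest finish 15).
Float = 15 − 9 = 6.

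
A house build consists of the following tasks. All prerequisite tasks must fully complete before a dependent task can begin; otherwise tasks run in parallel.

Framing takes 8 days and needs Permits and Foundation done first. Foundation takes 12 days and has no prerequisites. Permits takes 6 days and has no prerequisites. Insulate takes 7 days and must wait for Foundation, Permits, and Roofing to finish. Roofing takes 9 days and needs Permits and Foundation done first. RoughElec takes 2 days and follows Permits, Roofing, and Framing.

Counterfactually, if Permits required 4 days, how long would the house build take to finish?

28

As given, the longest chain is Foundation→Roofing→Insulate = 12+9+7 = 28, so the finish is 28 days.
Permits has 6 days of float (longest path through it is 22).
The critical path is still Foundation→Roofing→Insulate; finish is now 28 days.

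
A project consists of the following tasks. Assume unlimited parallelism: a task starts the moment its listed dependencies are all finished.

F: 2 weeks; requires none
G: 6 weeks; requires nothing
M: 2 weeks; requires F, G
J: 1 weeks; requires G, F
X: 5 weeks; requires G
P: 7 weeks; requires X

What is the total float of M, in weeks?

10

Critical path: G→X→P = 6+5+7 = 18, so the finish is 18 weeks.
Longest path through M: 8 weeks (earliest finish 8, latest finish 18).
So M can slip 18 − 8 = 10 weeks.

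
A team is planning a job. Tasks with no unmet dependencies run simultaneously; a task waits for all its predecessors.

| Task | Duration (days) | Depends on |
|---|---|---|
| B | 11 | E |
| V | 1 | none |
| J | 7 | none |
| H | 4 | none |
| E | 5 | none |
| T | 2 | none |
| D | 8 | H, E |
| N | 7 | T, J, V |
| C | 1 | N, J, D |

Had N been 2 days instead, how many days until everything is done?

The binding path is E→B = 5+11 = 16; finish at 16 days.
N is off the critical path — its longest chain is 15 days, giving 1 of slack.
The critical path is still E→B; finish is now 16 days.

16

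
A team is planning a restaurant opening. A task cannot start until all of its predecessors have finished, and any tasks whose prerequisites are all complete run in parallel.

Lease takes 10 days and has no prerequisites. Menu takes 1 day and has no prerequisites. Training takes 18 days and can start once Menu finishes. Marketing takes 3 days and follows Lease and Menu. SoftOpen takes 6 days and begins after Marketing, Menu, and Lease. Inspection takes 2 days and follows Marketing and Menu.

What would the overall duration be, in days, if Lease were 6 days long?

19

Actual critical path: Lease→Marketing→SoftOpen = 10+3+6 = 19 ⇒ 19 days.
Lease is on the critical path; changing it to 6 makes that path 15 days.
The binding chain switches to Menu→Training = 1+18 = 19; finish 19 days.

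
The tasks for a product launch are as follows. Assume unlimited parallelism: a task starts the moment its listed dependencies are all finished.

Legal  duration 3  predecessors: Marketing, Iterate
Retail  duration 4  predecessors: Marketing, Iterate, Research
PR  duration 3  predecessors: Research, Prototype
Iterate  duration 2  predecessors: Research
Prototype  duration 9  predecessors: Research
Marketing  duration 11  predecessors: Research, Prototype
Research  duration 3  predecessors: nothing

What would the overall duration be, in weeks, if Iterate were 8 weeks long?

27

As given, the longest chain is Research→Prototype→Marketing→Retail = 3+9+11+4 = 27, so the finish is 27 weeks.
Iterate has 18 weeks of float (longest path through it is 9).
The critical path is still Research→Prototype→Marketing→Retail; finish is now 27 weeks.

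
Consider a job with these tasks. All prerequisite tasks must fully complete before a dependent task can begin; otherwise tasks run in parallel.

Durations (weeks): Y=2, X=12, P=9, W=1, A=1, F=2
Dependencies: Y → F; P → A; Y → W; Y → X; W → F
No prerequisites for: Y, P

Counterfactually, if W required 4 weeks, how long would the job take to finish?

Baseline: Y→X = 2+12 = 14 → 14 weeks.
W has 9 weeks of float (longest path through it is 5).
No other chain overtakes it, so the finish is 14 weeks.

14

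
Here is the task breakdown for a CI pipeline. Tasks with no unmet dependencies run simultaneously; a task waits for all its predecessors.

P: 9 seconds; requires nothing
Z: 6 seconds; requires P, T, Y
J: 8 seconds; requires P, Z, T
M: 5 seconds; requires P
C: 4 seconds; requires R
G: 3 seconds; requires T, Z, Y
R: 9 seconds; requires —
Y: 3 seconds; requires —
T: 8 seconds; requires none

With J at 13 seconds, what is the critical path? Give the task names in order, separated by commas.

Critical path before the change: P→Z→J = 9+6+8 = 23 giving 23 seconds.
J lies on that path, so at 13 seconds the path becomes 28 seconds.
No other chain overtakes it, so the finish is 28 seconds.

P, Z, J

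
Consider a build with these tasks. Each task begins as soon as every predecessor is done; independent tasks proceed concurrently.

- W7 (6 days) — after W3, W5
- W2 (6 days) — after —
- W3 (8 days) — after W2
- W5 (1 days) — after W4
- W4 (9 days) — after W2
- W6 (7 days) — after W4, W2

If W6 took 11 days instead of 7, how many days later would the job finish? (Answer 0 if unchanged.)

4

The binding path is W2→W4→W6 = 6+9+7 = 22; finish at 22 days.
Since W6 is critical, the +4 change carries straight to that chain (now 26 days).
No other chain overtakes it, so the finish is 26 days.
Change in finish: 26 − 22 = +4 days.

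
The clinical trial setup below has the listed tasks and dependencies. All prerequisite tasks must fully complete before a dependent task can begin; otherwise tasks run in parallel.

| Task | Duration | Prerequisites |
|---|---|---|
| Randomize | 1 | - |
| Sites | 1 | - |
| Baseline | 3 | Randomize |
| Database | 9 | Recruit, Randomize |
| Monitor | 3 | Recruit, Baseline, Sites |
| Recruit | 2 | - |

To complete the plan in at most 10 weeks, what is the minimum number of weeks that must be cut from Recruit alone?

Current finish: 11 weeks; target: 10.
Recruit is on every critical path, so each week cut from Recruit cuts the finish by one (this holds down to a finish of 10).
Need 11 − 10 = 1 week off Recruit → Recruit becomes 1 week, finish becomes 10.

1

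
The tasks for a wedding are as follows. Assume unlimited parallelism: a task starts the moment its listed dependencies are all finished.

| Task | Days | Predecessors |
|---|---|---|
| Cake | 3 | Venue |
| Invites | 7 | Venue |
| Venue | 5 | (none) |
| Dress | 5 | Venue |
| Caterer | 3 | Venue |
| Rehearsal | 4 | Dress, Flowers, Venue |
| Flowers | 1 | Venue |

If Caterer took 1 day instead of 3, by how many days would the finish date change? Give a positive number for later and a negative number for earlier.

The binding path is Venue→Dress→Rehearsal = 5+5+4 = 14; finish at 14 days.
Caterer is off the critical path — its longest chain is 8 days, giving 6 of slack.
That remains the longest chain; total 14 days.
Change in finish: 14 − 14 = +0 days.

0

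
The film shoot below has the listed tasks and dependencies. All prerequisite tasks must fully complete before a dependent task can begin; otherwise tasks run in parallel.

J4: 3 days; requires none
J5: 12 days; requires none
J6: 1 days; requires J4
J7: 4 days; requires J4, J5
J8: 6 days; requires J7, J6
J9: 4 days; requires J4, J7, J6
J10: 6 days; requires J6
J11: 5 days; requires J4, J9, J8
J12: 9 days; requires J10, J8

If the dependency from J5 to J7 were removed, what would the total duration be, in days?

22

With the dependency in place, J5→J7→J8→J12 = 12+4+6+9 = 31 sets the finish at 31 days.
Without J5→J7, J7's earliest start moves from 12 to 3.
The longest chain is now J4→J7→J8→J12 = 3+4+6+9 = 22, so the plan takes 22 days.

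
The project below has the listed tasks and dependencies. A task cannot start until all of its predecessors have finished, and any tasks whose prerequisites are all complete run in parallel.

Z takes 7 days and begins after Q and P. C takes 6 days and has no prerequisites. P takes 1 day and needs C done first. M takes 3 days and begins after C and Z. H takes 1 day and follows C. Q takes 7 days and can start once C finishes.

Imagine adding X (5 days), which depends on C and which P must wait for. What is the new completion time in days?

Originally the project takes 23 days.
With X inserted, P now waits for max(C, X).
New critical path: C→Q→Z→M = 6+7+7+3 = 23 ⇒ 23 days.

23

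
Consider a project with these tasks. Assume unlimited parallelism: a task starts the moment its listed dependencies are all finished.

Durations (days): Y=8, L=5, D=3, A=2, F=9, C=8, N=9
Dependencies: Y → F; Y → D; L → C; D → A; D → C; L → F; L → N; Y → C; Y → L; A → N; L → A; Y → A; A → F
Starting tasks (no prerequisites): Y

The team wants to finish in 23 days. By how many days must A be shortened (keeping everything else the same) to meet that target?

1

Current finish: 24 days; target: 23.
A is on every critical path, so each day cut from A cuts the finish by one (this holds down to a finish of 23).
Need 24 − 23 = 1 day off A → A becomes 1 day, finish becomes 23.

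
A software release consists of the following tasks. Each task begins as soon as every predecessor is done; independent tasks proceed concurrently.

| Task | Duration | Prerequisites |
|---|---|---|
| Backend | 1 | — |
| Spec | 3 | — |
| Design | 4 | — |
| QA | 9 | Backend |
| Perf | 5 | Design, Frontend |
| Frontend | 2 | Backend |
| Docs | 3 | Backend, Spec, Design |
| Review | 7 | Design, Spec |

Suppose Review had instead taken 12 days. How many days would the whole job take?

Baseline: Design→Review = 4+7 = 11 → 11 days.
Review is on the critical path; changing it to 12 makes that path 16 days.
The critical path is still Design→Review; finish is now 16 days.

16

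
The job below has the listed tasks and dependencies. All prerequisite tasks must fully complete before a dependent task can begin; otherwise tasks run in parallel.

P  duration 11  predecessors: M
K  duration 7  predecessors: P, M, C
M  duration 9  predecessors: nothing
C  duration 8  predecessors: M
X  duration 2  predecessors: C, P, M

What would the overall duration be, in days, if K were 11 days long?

31

Critical path before the change: M→P→K = 9+11+7 = 27 giving 27 days.
Since K is critical, the +4 change carries straight to that chain (now 31 days).
The critical path is still M→P→K; finish is now 31 days.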